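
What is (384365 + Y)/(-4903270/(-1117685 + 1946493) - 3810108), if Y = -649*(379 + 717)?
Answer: 135484829356/1578926447267 ≈ 0.085808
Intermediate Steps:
Y = -711304 (Y = -649*1096 = -711304)
(384365 + Y)/(-4903270/(-1117685 + 1946493) - 3810108) = (384365 - 711304)/(-4903270/(-1117685 + 1946493) - 3810108) = -326939/(-4903270/828808 - 3810108) = -326939/(-4903270*1/828808 - 3810108) = -326939/(-2451635/414404 - 3810108) = -326939/(-1578926447267/414404) = -326939*(-414404/1578926447267) = 135484829356/1578926447267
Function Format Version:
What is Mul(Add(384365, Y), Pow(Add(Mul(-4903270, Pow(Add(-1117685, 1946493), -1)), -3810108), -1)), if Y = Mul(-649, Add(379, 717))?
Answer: Rational(135484829356, 1578926447267) ≈ 0.085808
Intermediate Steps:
Y = -711304 (Y = Mul(-649, 1096) = -711304)
Mul(Add(384365, Y), Pow(Add(Mul(-4903270, Pow(Add(-1117685, 1946493), -1)), -3810108), -1)) = Mul(Add(384365, -711304), Pow(Add(Mul(-4903270, Pow(Add(-1117685, 1946493), -1)), -3810108), -1)) = Mul(-326939, Pow(Add(Mul(-4903270, Pow(828808, -1)), -3810108), -1)) = Mul(-326939, Pow(Add(Mul(-4903270, Rational(1, 828808)), -3810108), -1)) = Mul(-326939, Pow(Add(Rational(-2451635, 414404), -3810108), -1)) = Mul(-326939, Pow(Rational(-1578926447267, 414404), -1)) = Mul(-326939, Rational(-414404, 1578926447267)) = Rational(135484829356, 1578926447267)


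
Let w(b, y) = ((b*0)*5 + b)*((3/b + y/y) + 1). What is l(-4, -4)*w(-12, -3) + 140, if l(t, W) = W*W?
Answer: -196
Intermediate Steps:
l(t, W) = W**2
w(b, y) = b*(2 + 3/b) (w(b, y) = (0*5 + b)*((3/b + 1) + 1) = (0 + b)*((1 + 3/b) + 1) = b*(2 + 3/b))
l(-4, -4)*w(-12, -3) + 140 = (-4)**2*(3 + 2*(-12)) + 140 = 16*(3 - 24) + 140 = 16*(-21) + 140 = -336 + 140 = -196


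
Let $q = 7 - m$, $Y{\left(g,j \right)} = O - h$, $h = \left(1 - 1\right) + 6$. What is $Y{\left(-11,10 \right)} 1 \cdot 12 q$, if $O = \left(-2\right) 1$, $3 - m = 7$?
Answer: $-1056$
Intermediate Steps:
$m = -4$ ($m = 3 - 7 = -4$)
$h = 6$ ($h = 0 + 6 = 6$)
$O = -2$
$Y{\left(g,j \right)} = -8$ ($Y{\left(g,j \right)} = -2 - 6 = -8$)
$q = 11$ ($q = 7 - -4 = 7 + 4 = 11$)
$Y{\left(-11,10 \right)} 1 \cdot 12 q = - 8 \cdot 1 \cdot 12 \cdot 11 = \left(-8\right) 12 \cdot 11 = \left(-96\right) 11 = -1056$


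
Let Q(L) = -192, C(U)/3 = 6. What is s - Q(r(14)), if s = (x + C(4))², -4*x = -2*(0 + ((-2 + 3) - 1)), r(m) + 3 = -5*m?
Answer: 516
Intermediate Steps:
C(U) = 18 (C(U) = 3*6 = 18)
r(m) = -3 - 5*m
x = 0 (x = -(-1)*(0 + ((-2 + 3) - 1))/2 = -(-1)*(0 + (1 - 1))/2 = -(-1)*(0 + 0)/2 = -(-1)*0/2 = -¼*0 = 0)
s = 324 (s = (0 + 18)² = 18² = 324)
s - Q(r(14)) = 324 - 1*(-192) = 324 + 192 = 516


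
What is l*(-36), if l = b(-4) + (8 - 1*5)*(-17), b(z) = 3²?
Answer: 1512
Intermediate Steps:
b(z) = 9
l = -42 (l = 9 + (8 - 1*5)*(-17) = 9 + (8 - 5)*(-17) = 9 + 3*(-17) = 9 - 51 = -42)
l*(-36) = -42*(-36) = 1512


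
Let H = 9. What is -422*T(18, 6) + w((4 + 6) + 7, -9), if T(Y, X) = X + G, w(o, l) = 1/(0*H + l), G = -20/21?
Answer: -134203/63 ≈ -2130.2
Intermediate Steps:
G = -20/21 (G = -20*1/21 = -20/21 ≈ -0.95238)
w(o, l) = 1/l (w(o, l) = 1/(0*9 + l) = 1/(0 + l) = 1/l)
T(Y, X) = -20/21 + X (T(Y, X) = X - 20/21 = -20/21 + X)
-422*T(18, 6) + w((4 + 6) + 7, -9) = -422*(-20/21 + 6) + 1/(-9) = -422*106/21 - 1/9 = -44732/21 - 1/9 = -134203/63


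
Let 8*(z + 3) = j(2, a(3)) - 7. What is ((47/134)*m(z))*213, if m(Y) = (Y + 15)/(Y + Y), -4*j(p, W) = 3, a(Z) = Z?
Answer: -3533883/34036 ≈ -103.83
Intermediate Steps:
j(p, W) = -¾ (j(p, W) = -¼*3 = -¾)
z = -127/32 (z = -3 + (-¾ - 7)/8 = -3 + (⅛)*(-31/4) = -3 - 31/32 = -127/32 ≈ -3.9688)
m(Y) = (15 + Y)/(2*Y) (m(Y) = (15 + Y)/((2*Y)) = (15 + Y)*(1/(2*Y)) = (15 + Y)/(2*Y))
((47/134)*m(z))*213 = ((47/134)*((15 - 127/32)/(2*(-127/32))))*213 = ((47*(1/134))*((½)*(-32/127)*(353/32)))*213 = ((47/134)*(-353/254))*213 = -16591/34036*213 = -3533883/34036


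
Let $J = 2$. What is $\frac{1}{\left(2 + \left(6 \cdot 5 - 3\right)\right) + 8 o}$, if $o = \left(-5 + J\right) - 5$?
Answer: $- \frac{1}{35} \approx -0.028571$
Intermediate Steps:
$o = -8$ ($o = \left(-5 + 2\right) - 5 = -3 - 5 = -8$)
$\frac{1}{\left(2 + \left(6 \cdot 5 - 3\right)\right) + 8 o} = \frac{1}{\left(2 + \left(6 \cdot 5 - 3\right)\right) + 8 \left(-8\right)} = \frac{1}{\left(2 + \left(30 - 3\right)\right) - 64} = \frac{1}{\left(2 + 27\right) - 64} = \frac{1}{29 - 64} = \frac{1}{-35} = - \frac{1}{35}$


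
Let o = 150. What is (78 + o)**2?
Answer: 51984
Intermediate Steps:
(78 + o)**2 = (78 + 150)**2 = 228**2 = 51984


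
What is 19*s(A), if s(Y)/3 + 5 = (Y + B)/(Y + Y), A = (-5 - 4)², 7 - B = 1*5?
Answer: -13813/54 ≈ -255.80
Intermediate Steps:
B = 2 (B = 7 - 5 = 2)
A = 81 (A = (-9)² = 81)
s(Y) = -15 + 3*(2 + Y)/(2*Y) (s(Y) = -15 + 3*((Y + 2)/(Y + Y)) = -15 + 3*((2 + Y)/((2*Y))) = -15 + 3*((2 + Y)*(1/(2*Y))) = -15 + 3*((2 + Y)/(2*Y)) = -15 + 3*(2 + Y)/(2*Y))
19*s(A) = 19*(-27/2 + 3/81) = 19*(-27/2 + 3*(1/81)) = 19*(-27/2 + 1/27) = 19*(-727/54) = -13813/54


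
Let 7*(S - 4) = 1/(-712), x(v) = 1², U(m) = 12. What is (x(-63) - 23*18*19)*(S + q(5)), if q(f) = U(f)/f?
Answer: -250866759/4984 ≈ -50334.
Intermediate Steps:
x(v) = 1
S = 19935/4984 (S = 4 + (⅐)/(-712) = 4 + (⅐)*(-1/712) = 4 - 1/4984 = 19935/4984 ≈ 3.9998)
q(f) = 12/f
(x(-63) - 23*18*19)*(S + q(5)) = (1 - 23*18*19)*(19935/4984 + 12/5) = (1 - 414*19)*(19935/4984 + 12*(⅕)) = (1 - 7866)*(19935/4984 + 12/5) = -7865*159483/24920 = -250866759/4984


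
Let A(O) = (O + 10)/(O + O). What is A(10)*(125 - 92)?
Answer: 33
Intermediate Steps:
A(O) = (10 + O)/(2*O) (A(O) = (10 + O)/((2*O)) = (10 + O)*(1/(2*O)) = (10 + O)/(2*O))
A(10)*(125 - 92) = ((½)*(10 + 10)/10)*(125 - 92) = ((½)*(⅒)*20)*33 = 1*33 = 33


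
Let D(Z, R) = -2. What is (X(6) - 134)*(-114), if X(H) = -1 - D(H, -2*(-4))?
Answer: 15162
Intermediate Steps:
X(H) = 1 (X(H) = -1 - 1*(-2) = -1 + 2 = 1)
(X(6) - 134)*(-114) = (1 - 134)*(-114) = -133*(-114) = 15162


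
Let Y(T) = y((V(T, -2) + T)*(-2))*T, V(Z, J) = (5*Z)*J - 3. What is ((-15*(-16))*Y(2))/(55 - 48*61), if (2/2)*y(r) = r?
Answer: -20160/2873 ≈ -7.0171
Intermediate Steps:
V(Z, J) = -3 + 5*J*Z (V(Z, J) = 5*J*Z - 3 = -3 + 5*J*Z)
y(r) = r
Y(T) = T*(6 + 18*T) (Y(T) = (((-3 + 5*(-2)*T) + T)*(-2))*T = (((-3 - 10*T) + T)*(-2))*T = ((-3 - 9*T)*(-2))*T = (6 + 18*T)*T = T*(6 + 18*T))
((-15*(-16))*Y(2))/(55 - 48*61) = ((-15*(-16))*(6*2*(1 + 3*2)))/(55 - 48*61) = (240*(6*2*(1 + 6)))/(55 - 2928) = (240*(6*2*7))/(-2873) = (240*84)*(-1/2873) = 20160*(-1/2873) = -20160/2873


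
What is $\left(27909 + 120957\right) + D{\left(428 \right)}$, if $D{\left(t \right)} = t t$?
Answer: $332050$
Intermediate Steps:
$D{\left(t \right)} = t^{2}$
$\left(27909 + 120957\right) + D{\left(428 \right)} = \left(27909 + 120957\right) + 428^{2} = 148866 + 183184 = 332050$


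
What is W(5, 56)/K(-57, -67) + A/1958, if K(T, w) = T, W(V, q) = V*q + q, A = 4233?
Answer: -138869/37202 ≈ -3.7328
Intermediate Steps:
W(V, q) = q + V*q
W(5, 56)/K(-57, -67) + A/1958 = (56*(1 + 5))/(-57) + 4233/1958 = (56*6)*(-1/57) + 4233*(1/1958) = 336*(-1/57) + 4233/1958 = -112/19 + 4233/1958 = -138869/37202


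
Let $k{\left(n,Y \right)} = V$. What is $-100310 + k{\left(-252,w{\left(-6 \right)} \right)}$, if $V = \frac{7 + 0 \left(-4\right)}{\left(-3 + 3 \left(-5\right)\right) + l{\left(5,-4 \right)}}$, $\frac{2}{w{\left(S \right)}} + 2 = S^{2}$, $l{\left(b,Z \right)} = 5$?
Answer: $- \frac{1304037}{13} \approx -1.0031 \cdot 10^{5}$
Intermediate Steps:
$w{\left(S \right)} = \frac{2}{-2 + S^{2}}$
$V = - \frac{7}{13}$ ($V = \frac{7 + 0 \left(-4\right)}{\left(-3 + 3 \left(-5\right)\right) + 5} = \frac{7 + 0}{\left(-3 - 15\right) + 5} = \frac{7}{-18 + 5} = \frac{7}{-13} = 7 \left(- \frac{1}{13}\right) = - \frac{7}{13} \approx -0.53846$)
$k{\left(n,Y \right)} = - \frac{7}{13}$
$-100310 + k{\left(-252,w{\left(-6 \right)} \right)} = -100310 - \frac{7}{13} = - \frac{1304037}{13}$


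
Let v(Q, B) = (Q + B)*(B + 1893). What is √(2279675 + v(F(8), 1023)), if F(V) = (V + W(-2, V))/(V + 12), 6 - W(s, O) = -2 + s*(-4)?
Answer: √131597735/5 ≈ 2294.3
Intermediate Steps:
W(s, O) = 8 + 4*s (W(s, O) = 6 - (-2 + s*(-4)) = 6 - (-2 - 4*s) = 6 + (2 + 4*s) = 8 + 4*s)
F(V) = V/(12 + V) (F(V) = (V + (8 + 4*(-2)))/(V + 12) = (V + (8 - 8))/(12 + V) = (V + 0)/(12 + V) = V/(12 + V))
v(Q, B) = (1893 + B)*(B + Q) (v(Q, B) = (B + Q)*(1893 + B) = (1893 + B)*(B + Q))
√(2279675 + v(F(8), 1023)) = √(2279675 + (1023² + 1893*1023 + 1893*(8/(12 + 8)) + 1023*(8/(12 + 8)))) = √(2279675 + (1046529 + 1936539 + 1893*(8/20) + 1023*(8/20))) = √(2279675 + (1046529 + 1936539 + 1893*(8*(1/20)) + 1023*(8*(1/20)))) = √(2279675 + (1046529 + 1936539 + 1893*(⅖) + 1023*(⅖))) = √(2279675 + (1046529 + 1936539 + 3786/5 + 2046/5)) = √(2279675 + 14921172/5) = √(26319547/5) = √131597735/5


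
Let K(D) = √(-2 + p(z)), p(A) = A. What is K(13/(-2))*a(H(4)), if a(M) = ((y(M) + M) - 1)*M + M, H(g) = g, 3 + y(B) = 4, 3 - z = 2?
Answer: 20*I ≈ 20.0*I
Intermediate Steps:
z = 1 (z = 3 - 1*2 = 3 - 2 = 1)
y(B) = 1 (y(B) = -3 + 4 = 1)
a(M) = M + M² (a(M) = ((1 + M) - 1)*M + M = M*M + M = M² + M = M + M²)
K(D) = I (K(D) = √(-2 + 1) = √(-1) = I)
K(13/(-2))*a(H(4)) = I*(4*(1 + 4)) = I*(4*5) = I*20 = 20*I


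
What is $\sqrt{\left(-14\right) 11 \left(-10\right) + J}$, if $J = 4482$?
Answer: $\sqrt{6022} \approx 77.602$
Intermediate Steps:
$\sqrt{\left(-14\right) 11 \left(-10\right) + J} = \sqrt{\left(-14\right) 11 \left(-10\right) + 4482} = \sqrt{\left(-154\right) \left(-10\right) + 4482} = \sqrt{1540 + 4482} = \sqrt{6022}$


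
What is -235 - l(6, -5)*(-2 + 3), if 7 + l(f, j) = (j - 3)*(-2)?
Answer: -244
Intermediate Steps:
l(f, j) = -1 - 2*j (l(f, j) = -7 + (j - 3)*(-2) = -7 + (-3 + j)*(-2) = -7 + (6 - 2*j) = -1 - 2*j)
-235 - l(6, -5)*(-2 + 3) = -235 - (-1 - 2*(-5))*(-2 + 3) = -235 - (-1 + 10) = -235 - 9 = -244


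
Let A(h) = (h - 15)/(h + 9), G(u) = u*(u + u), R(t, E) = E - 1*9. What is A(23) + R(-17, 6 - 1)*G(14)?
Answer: -6271/4 ≈ -1567.8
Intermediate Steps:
R(t, E) = -9 + E (R(t, E) = E - 9 = -9 + E)
G(u) = 2*u² (G(u) = u*(2*u) = 2*u²)
A(h) = (-15 + h)/(9 + h)
A(23) + R(-17, 6 - 1)*G(14) = (-15 + 23)/(9 + 23) + (-9 + (6 - 1))*(2*14²) = 8/32 + (-9 + 5)*(2*196) = (1/32)*8 - 4*392 = ¼ - 1568 = -6271/4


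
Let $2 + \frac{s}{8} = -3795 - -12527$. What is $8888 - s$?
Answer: $-60952$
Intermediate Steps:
$s = 69840$ ($s = -16 + 8 \left(-3795 - -12527\right) = -16 + 8 \left(-3795 + 12527\right) = -16 + 8 \cdot 8732 = -16 + 69856 = 69840$)
$8888 - s = 8888 - 69840 = -60952$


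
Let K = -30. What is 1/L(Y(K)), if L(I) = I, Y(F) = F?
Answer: -1/30 ≈ -0.033333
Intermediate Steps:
1/L(Y(K)) = 1/(-30) = -1/30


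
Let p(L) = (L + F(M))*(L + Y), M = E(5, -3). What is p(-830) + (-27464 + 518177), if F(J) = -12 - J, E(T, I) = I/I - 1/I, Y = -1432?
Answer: 2398333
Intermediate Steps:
E(T, I) = 1 - 1/I
M = 4/3 (M = (-1 - 3)/(-3) = -⅓*(-4) = 4/3 ≈ 1.3333)
p(L) = (-1432 + L)*(-40/3 + L) (p(L) = (L + (-12 - 1*4/3))*(L - 1432) = (L + (-12 - 4/3))*(-1432 + L) = (L - 40/3)*(-1432 + L) = (-40/3 + L)*(-1432 + L) = (-1432 + L)*(-40/3 + L))
p(-830) + (-27464 + 518177) = (57280/3 + (-830)² - 4336/3*(-830)) + (-27464 + 518177) = (57280/3 + 688900 + 3598880/3) + 490713 = 1907620 + 490713 = 2398333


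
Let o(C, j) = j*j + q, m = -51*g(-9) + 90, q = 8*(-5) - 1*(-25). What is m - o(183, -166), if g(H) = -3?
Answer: -27298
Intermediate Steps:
q = -15 (q = -40 + 25 = -15)
m = 243 (m = -51*(-3) + 90 = 153 + 90 = 243)
o(C, j) = -15 + j**2 (o(C, j) = j*j - 15 = j**2 - 15 = -15 + j**2)
m - o(183, -166) = 243 - (-15 + (-166)**2) = 243 - (-15 + 27556) = 243 - 1*27541 = 243 - 27541 = -27298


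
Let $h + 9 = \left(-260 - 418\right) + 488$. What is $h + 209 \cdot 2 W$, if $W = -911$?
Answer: $-380997$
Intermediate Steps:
$h = -199$ ($h = -9 + \left(\left(-260 - 418\right) + 488\right) = -9 + \left(-678 + 488\right) = -9 - 190 = -199$)
$h + 209 \cdot 2 W = -199 + 209 \cdot 2 \left(-911\right) = -199 + 418 \left(-911\right) = -199 - 380798 = -380997$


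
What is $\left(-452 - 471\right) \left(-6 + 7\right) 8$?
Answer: $-7384$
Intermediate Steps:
$\left(-452 - 471\right) \left(-6 + 7\right) 8 = - 923 \cdot 1 \cdot 8 = \left(-923\right) 8 = -7384$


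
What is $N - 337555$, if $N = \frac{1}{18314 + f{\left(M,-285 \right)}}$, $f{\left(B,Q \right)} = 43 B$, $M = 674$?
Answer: $- \frac{15965001279}{47296} \approx -3.3756 \cdot 10^{5}$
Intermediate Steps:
$N = \frac{1}{47296}$ ($N = \frac{1}{18314 + 43 \cdot 674} = \frac{1}{18314 + 28982} = \frac{1}{47296} \approx 2.1143 \cdot 10^{-5}$)
$N - 337555 = \frac{1}{47296} - 337555 = - \frac{15965001279}{47296}$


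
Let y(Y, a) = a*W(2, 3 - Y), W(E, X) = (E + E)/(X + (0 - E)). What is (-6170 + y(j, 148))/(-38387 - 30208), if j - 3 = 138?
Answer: 216098/2400825 ≈ 0.090010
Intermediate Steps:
j = 141 (j = 3 + 138 = 141)
W(E, X) = 2*E/(X - E) (W(E, X) = (2*E)/(X - E) = 2*E/(X - E))
y(Y, a) = -4*a/(-1 + Y) (y(Y, a) = a*(-2*2/(2 - (3 - Y))) = a*(-2*2/(2 + (-3 + Y))) = a*(-2*2/(-1 + Y)) = a*(-4/(-1 + Y)) = -4*a/(-1 + Y))
(-6170 + y(j, 148))/(-38387 - 30208) = (-6170 - 4*148/(-1 + 141))/(-38387 - 30208) = (-6170 - 4*148/140)/(-68595) = (-6170 - 4*148*1/140)*(-1/68595) = (-6170 - 148/35)*(-1/68595) = -216098/35*(-1/68595) = 216098/2400825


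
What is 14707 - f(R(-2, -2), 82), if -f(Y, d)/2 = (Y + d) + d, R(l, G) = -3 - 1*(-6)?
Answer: 15041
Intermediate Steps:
R(l, G) = 3 (R(l, G) = -3 + 6 = 3)
f(Y, d) = -4*d - 2*Y (f(Y, d) = -2*((Y + d) + d) = -2*(Y + 2*d) = -4*d - 2*Y)
14707 - f(R(-2, -2), 82) = 14707 - (-4*82 - 2*3) = 14707 - (-328 - 6) = 14707 - 1*(-334) = 14707 + 334 = 15041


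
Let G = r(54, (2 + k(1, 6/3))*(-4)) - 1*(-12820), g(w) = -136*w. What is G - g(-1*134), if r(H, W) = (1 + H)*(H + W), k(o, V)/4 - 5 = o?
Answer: -8154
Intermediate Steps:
k(o, V) = 20 + 4*o
G = 10070 (G = (54 + (2 + (20 + 4*1))*(-4) + 54**2 + 54*((2 + (20 + 4*1))*(-4))) - 1*(-12820) = (54 + (2 + (20 + 4))*(-4) + 2916 + 54*((2 + (20 + 4))*(-4))) + 12820 = (54 + (2 + 24)*(-4) + 2916 + 54*((2 + 24)*(-4))) + 12820 = (54 + 26*(-4) + 2916 + 54*(26*(-4))) + 12820 = (54 - 104 + 2916 + 54*(-104)) + 12820 = (54 - 104 + 2916 - 5616) + 12820 = -2750 + 12820 = 10070)
G - g(-1*134) = 10070 - (-136)*(-1*134) = 10070 - (-136)*(-134) = 10070 - 1*18224 = 10070 - 18224 = -8154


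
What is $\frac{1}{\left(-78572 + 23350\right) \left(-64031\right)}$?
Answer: $\frac{1}{3535919882} \approx 2.8281 \cdot 10^{-10}$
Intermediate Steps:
$\frac{1}{\left(-78572 + 23350\right) \left(-64031\right)} = \frac{1}{-55222} \left(- \frac{1}{64031}\right) = \left(- \frac{1}{55222}\right) \left(- \frac{1}{64031}\right) = \frac{1}{3535919882}$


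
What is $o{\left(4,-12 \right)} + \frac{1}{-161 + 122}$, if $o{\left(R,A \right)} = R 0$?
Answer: $- \frac{1}{39} \approx -0.025641$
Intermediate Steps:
$o{\left(R,A \right)} = 0$
$o{\left(4,-12 \right)} + \frac{1}{-161 + 122} = 0 + \frac{1}{-161 + 122} = 0 + \frac{1}{-39} = 0 - \frac{1}{39} = - \frac{1}{39}$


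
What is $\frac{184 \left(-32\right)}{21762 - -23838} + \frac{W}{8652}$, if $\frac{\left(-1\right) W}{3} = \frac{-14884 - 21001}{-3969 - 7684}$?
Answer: $- \frac{6234870493}{47890334100} \approx -0.13019$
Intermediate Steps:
$W = - \frac{107655}{11653}$ ($W = - 3 \frac{-14884 - 21001}{-3969 - 7684} = - 3 \left(- \frac{35885}{-11653}\right) = - 3 \left(\left(-35885\right) \left(- \frac{1}{11653}\right)\right) = \left(-3\right) \frac{35885}{11653} = - \frac{107655}{11653} \approx -9.2384$)
$\frac{184 \left(-32\right)}{21762 - -23838} + \frac{W}{8652} = \frac{184 \left(-32\right)}{21762 - -23838} - \frac{107655}{11653 \cdot 8652} = - \frac{5888}{21762 + 23838} - \frac{35885}{33607252} = - \frac{5888}{45600} - \frac{35885}{33607252} = \left(-5888\right) \frac{1}{45600} - \frac{35885}{33607252} = - \frac{184}{1425} - \frac{35885}{33607252} = - \frac{6234870493}{47890334100}$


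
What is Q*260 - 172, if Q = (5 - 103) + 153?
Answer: 14128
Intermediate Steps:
Q = 55 (Q = -98 + 153 = 55)
Q*260 - 172 = 55*260 - 172 = 14300 - 172 = 14128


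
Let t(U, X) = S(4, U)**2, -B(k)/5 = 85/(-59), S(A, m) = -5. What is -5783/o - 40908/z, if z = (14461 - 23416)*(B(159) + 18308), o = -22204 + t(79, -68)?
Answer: 889113547811/3406675436955 ≈ 0.26099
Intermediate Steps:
B(k) = 425/59 (B(k) = -425/(-59) = -425*(-1)/59 = -5*(-85/59) = 425/59)
t(U, X) = 25 (t(U, X) = (-5)**2 = 25)
o = -22179 (o = -22204 + 25 = -22179)
z = -9676746135/59 (z = (14461 - 23416)*(425/59 + 18308) = -8955*1080597/59 = -9676746135/59 ≈ -1.6401e+8)
-5783/o - 40908/z = -5783/(-22179) - 40908/(-9676746135/59) = -5783*(-1/22179) - 40908*(-59/9676746135) = 5783/22179 + 114932/460797435 = 889113547811/3406675436955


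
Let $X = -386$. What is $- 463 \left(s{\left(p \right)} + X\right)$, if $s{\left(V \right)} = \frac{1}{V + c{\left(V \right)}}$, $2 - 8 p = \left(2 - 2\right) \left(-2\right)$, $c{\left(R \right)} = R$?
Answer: $177792$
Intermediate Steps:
$p = \frac{1}{4}$ ($p = \frac{1}{4} - \frac{\left(2 - 2\right) \left(-2\right)}{8} = \frac{1}{4} - \frac{0 \left(-2\right)}{8} = \frac{1}{4} - 0 = \frac{1}{4} + 0 = \frac{1}{4} \approx 0.25$)
$s{\left(V \right)} = \frac{1}{2 V}$ ($s{\left(V \right)} = \frac{1}{V + V} = \frac{1}{2 V}$)
$- 463 \left(s{\left(p \right)} + X\right) = - 463 \left(\frac{\frac{1}{\frac{1}{4}}}{2} - 386\right) = - 463 \left(\frac{1}{2} \cdot 4 - 386\right) = - 463 \left(2 - 386\right) = \left(-463\right) \left(-384\right) = 177792$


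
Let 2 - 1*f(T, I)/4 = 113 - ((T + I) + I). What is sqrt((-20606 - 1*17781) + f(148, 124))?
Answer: I*sqrt(37247) ≈ 192.99*I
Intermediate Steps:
f(T, I) = -444 + 4*T + 8*I (f(T, I) = 8 - 4*(113 - ((T + I) + I)) = 8 - 4*(113 - ((I + T) + I)) = 8 - 4*(113 - (T + 2*I)) = 8 - 4*(113 + (-T - 2*I)) = 8 - 4*(113 - T - 2*I) = 8 + (-452 + 4*T + 8*I) = -444 + 4*T + 8*I)
sqrt((-20606 - 1*17781) + f(148, 124)) = sqrt((-20606 - 1*17781) + (-444 + 4*148 + 8*124)) = sqrt((-20606 - 17781) + (-444 + 592 + 992)) = sqrt(-38387 + 1140) = sqrt(-37247) = I*sqrt(37247)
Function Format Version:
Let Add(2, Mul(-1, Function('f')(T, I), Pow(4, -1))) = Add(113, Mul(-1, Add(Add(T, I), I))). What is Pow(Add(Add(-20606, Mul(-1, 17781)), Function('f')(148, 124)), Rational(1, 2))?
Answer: Mul(I, Pow(37247, Rational(1, 2))) ≈ Mul(192.99, I)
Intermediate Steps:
Function('f')(T, I) = Add(-444, Mul(4, T), Mul(8, I)) (Function('f')(T, I) = Add(8, Mul(-4, Add(113, Mul(-1, Add(Add(T, I), I))))) = Add(8, Mul(-4, Add(113, Mul(-1, Add(Add(I, T), I))))) = Add(8, Mul(-4, Add(113, Mul(-1, Add(T, Mul(2, I)))))) = Add(8, Mul(-4, Add(113, Add(Mul(-1, T), Mul(-2, I))))) = Add(8, Mul(-4, Add(113, Mul(-1, T), Mul(-2, I)))) = Add(8, Add(-452, Mul(4, T), Mul(8, I))) = Add(-444, Mul(4, T), Mul(8, I)))
Pow(Add(Add(-20606, Mul(-1, 17781)), Function('f')(148, 124)), Rational(1, 2)) = Pow(Add(Add(-20606, Mul(-1, 17781)), Add(-444, Mul(4, 148), Mul(8, 124))), Rational(1, 2)) = Pow(Add(Add(-20606, -17781), Add(-444, 592, 992)), Rational(1, 2)) = Pow(Add(-38387, 1140), Rational(1, 2)) = Pow(-37247, Rational(1, 2)) = Mul(I, Pow(37247, Rational(1, 2)))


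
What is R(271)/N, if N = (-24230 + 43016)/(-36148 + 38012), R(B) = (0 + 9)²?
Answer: 25164/3131 ≈ 8.0370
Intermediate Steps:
R(B) = 81 (R(B) = 9² = 81)
N = 9393/932 (N = 18786/1864 = 18786*(1/1864) = 9393/932 ≈ 10.078)
R(271)/N = 81/(9393/932) = 81*(932/9393) = 25164/3131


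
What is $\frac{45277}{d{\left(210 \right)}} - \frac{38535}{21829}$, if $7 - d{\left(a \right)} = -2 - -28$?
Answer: $- \frac{52057042}{21829} \approx -2384.8$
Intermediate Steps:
$d{\left(a \right)} = -19$ ($d{\left(a \right)} = 7 - \left(-2 - -28\right) = 7 - \left(-2 + 28\right) = 7 - 26 = -19$)
$\frac{45277}{d{\left(210 \right)}} - \frac{38535}{21829} = \frac{45277}{-19} - \frac{38535}{21829} = 45277 \left(- \frac{1}{19}\right) - \frac{38535}{21829} = -2383 - \frac{38535}{21829} = - \frac{52057042}{21829}$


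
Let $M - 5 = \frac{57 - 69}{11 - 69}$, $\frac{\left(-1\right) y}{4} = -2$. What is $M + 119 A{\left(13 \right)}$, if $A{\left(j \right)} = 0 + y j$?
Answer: $\frac{359055}{29} \approx 12381.0$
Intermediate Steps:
$y = 8$ ($y = \left(-4\right) \left(-2\right) = 8$)
$M = \frac{151}{29}$ ($M = 5 + \frac{57 - 69}{11 - 69} = 5 - \frac{12}{-58} = 5 - - \frac{6}{29} = 5 + \frac{6}{29} = \frac{151}{29} \approx 5.2069$)
$A{\left(j \right)} = 8 j$ ($A{\left(j \right)} = 0 + 8 j = 8 j$)
$M + 119 A{\left(13 \right)} = \frac{151}{29} + 119 \cdot 8 \cdot 13 = \frac{151}{29} + 119 \cdot 104 = \frac{151}{29} + 12376 = \frac{359055}{29}$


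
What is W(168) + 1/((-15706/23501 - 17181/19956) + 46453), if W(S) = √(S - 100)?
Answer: 156328652/7261695804817 + 2*√17 ≈ 8.2462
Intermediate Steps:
W(S) = √(-100 + S)
W(168) + 1/((-15706/23501 - 17181/19956) + 46453) = √(-100 + 168) + 1/((-15706/23501 - 17181/19956) + 46453) = √68 + 1/((-15706*1/23501 - 17181*1/19956) + 46453) = 2*√17 + 1/((-15706/23501 - 5727/6652) + 46453) = 2*√17 + 1/(-239066539/156328652 + 46453) = 2*√17 + 1/(7261695804817/156328652) = 2*√17 + 156328652/7261695804817 = 156328652/7261695804817 + 2*√17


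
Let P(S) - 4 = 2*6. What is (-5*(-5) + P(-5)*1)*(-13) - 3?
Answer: -536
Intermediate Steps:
P(S) = 16 (P(S) = 4 + 2*6 = 4 + 12 = 16)
(-5*(-5) + P(-5)*1)*(-13) - 3 = (-5*(-5) + 16*1)*(-13) - 3 = (25 + 16)*(-13) - 3 = 41*(-13) - 3 = -533 - 3 = -536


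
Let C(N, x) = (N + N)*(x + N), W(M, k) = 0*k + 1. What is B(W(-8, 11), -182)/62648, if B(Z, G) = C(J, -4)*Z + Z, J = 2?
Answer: -7/62648 ≈ -0.00011174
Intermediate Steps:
W(M, k) = 1 (W(M, k) = 0 + 1 = 1)
C(N, x) = 2*N*(N + x) (C(N, x) = (2*N)*(N + x) = 2*N*(N + x))
B(Z, G) = -7*Z (B(Z, G) = (2*2*(2 - 4))*Z + Z = (2*2*(-2))*Z + Z = -8*Z + Z = -7*Z)
B(W(-8, 11), -182)/62648 = -7*1/62648 = -7/62648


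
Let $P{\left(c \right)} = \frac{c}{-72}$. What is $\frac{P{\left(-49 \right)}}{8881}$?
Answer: $\frac{49}{639432} \approx 7.6631 \cdot 10^{-5}$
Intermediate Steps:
$P{\left(c \right)} = - \frac{c}{72}$ ($P{\left(c \right)} = c \left(- \frac{1}{72}\right) = - \frac{c}{72}$)
$\frac{P{\left(-49 \right)}}{8881} = \frac{\left(- \frac{1}{72}\right) \left(-49\right)}{8881} = \frac{49}{72} \cdot \frac{1}{8881} = \frac{49}{639432}$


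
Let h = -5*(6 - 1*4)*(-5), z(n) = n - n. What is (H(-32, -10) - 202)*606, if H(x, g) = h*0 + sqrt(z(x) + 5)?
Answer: -122412 + 606*sqrt(5) ≈ -1.2106e+5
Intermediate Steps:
z(n) = 0
h = 50 (h = -5*(6 - 4)*(-5) = -5*2*(-5) = -10*(-5) = 50)
H(x, g) = sqrt(5) (H(x, g) = 50*0 + sqrt(0 + 5) = 0 + sqrt(5) = sqrt(5))
(H(-32, -10) - 202)*606 = (sqrt(5) - 202)*606 = (-202 + sqrt(5))*606 = -122412 + 606*sqrt(5)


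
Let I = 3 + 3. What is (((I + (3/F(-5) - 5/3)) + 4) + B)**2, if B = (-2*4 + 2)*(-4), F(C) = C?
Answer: 226576/225 ≈ 1007.0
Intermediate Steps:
I = 6
B = 24 (B = (-8 + 2)*(-4) = -6*(-4) = 24)
(((I + (3/F(-5) - 5/3)) + 4) + B)**2 = (((6 + (3/(-5) - 5/3)) + 4) + 24)**2 = (((6 + (3*(-1/5) - 5*1/3)) + 4) + 24)**2 = (((6 + (-3/5 - 5/3)) + 4) + 24)**2 = (((6 - 34/15) + 4) + 24)**2 = ((56/15 + 4) + 24)**2 = (116/15 + 24)**2 = (476/15)**2 = 226576/225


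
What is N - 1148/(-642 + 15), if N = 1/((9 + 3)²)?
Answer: 55313/30096 ≈ 1.8379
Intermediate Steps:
N = 1/144 (N = 1/(12²) = 1/144 ≈ 0.0069444)
N - 1148/(-642 + 15) = 1/144 - 1148/(-642 + 15) = 1/144 - 1148/(-627) = 1/144 - 1/627*(-1148) = 1/144 + 1148/627 = 55313/30096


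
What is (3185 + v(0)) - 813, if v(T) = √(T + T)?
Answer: 2372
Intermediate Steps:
v(T) = √2*√T (v(T) = √(2*T) = √2*√T)
(3185 + v(0)) - 813 = (3185 + √2*√0) - 813 = (3185 + √2*0) - 813 = (3185 + 0) - 813 = 3185 - 813 = 2372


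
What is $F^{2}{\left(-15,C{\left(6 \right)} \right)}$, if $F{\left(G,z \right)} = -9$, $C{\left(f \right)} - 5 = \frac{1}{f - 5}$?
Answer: $81$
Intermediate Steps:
$C{\left(f \right)} = 5 + \frac{1}{-5 + f}$ ($C{\left(f \right)} = 5 + \frac{1}{f - 5} = 5 + \frac{1}{-5 + f}$)
$F^{2}{\left(-15,C{\left(6 \right)} \right)} = \left(-9\right)^{2} = 81$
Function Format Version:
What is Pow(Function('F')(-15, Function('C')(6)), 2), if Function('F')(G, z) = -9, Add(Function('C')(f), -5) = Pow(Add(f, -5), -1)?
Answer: 81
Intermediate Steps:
Function('C')(f) = Add(5, Pow(Add(-5, f), -1)) (Function('C')(f) = Add(5, Pow(Add(f, -5), -1)) = Add(5, Pow(Add(-5, f), -1)))
Pow(Function('F')(-15, Function('C')(6)), 2) = Pow(-9, 2) = 81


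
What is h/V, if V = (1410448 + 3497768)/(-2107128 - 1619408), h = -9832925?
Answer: 4580343624725/613527 ≈ 7.4656e+6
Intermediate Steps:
V = -613527/465817 (V = 4908216/(-3726536) = 4908216*(-1/3726536) = -613527/465817 ≈ -1.3171)
h/V = -9832925/(-613527/465817) = -9832925*(-465817/613527) = 4580343624725/613527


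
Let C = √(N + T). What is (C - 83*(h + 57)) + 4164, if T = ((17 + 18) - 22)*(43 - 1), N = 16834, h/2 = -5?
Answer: 263 + 2*√4345 ≈ 394.83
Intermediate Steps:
h = -10 (h = 2*(-5) = -10)
T = 546 (T = (35 - 22)*42 = 13*42 = 546)
C = 2*√4345 (C = √(16834 + 546) = √17380 = 2*√4345 ≈ 131.83)
(C - 83*(h + 57)) + 4164 = (2*√4345 - 83*(-10 + 57)) + 4164 = (2*√4345 - 83*47) + 4164 = (2*√4345 - 3901) + 4164 = (-3901 + 2*√4345) + 4164 = 263 + 2*√4345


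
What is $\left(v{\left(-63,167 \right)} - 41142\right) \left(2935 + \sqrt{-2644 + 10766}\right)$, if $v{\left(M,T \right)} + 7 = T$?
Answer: $-120282170 - 40982 \sqrt{8122} \approx -1.2398 \cdot 10^{8}$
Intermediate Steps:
$v{\left(M,T \right)} = -7 + T$
$\left(v{\left(-63,167 \right)} - 41142\right) \left(2935 + \sqrt{-2644 + 10766}\right) = \left(\left(-7 + 167\right) - 41142\right) \left(2935 + \sqrt{-2644 + 10766}\right) = \left(160 - 41142\right) \left(2935 + \sqrt{8122}\right) = - 40982 \left(2935 + \sqrt{8122}\right) = -120282170 - 40982 \sqrt{8122}$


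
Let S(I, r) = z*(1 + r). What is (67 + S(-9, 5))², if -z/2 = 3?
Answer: 961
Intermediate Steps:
z = -6 (z = -2*3 = -6)
S(I, r) = -6 - 6*r (S(I, r) = -6*(1 + r) = -6 - 6*r)
(67 + S(-9, 5))² = (67 + (-6 - 6*5))² = (67 + (-6 - 30))² = (67 - 36)² = 31² = 961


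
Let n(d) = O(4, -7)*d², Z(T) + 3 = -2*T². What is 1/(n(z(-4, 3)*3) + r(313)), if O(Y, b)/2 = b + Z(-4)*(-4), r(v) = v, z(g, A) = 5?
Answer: 1/60163 ≈ 1.6622e-5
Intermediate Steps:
Z(T) = -3 - 2*T²
O(Y, b) = 280 + 2*b (O(Y, b) = 2*(b + (-3 - 2*(-4)²)*(-4)) = 2*(b + (-3 - 2*16)*(-4)) = 2*(b + (-3 - 32)*(-4)) = 2*(b - 35*(-4)) = 2*(b + 140) = 2*(140 + b) = 280 + 2*b)
n(d) = 266*d² (n(d) = (280 + 2*(-7))*d² = (280 - 14)*d² = 266*d²)
1/(n(z(-4, 3)*3) + r(313)) = 1/(266*(5*3)² + 313) = 1/(266*15² + 313) = 1/(266*225 + 313) = 1/(59850 + 313) = 1/60163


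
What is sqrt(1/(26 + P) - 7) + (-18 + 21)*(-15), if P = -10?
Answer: -45 + I*sqrt(111)/4 ≈ -45.0 + 2.6339*I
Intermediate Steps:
sqrt(1/(26 + P) - 7) + (-18 + 21)*(-15) = sqrt(1/(26 - 10) - 7) + (-18 + 21)*(-15) = sqrt(1/16 - 7) + 3*(-15) = sqrt(1/16 - 7) - 45 = sqrt(-111/16) - 45 = I*sqrt(111)/4 - 45 = -45 + I*sqrt(111)/4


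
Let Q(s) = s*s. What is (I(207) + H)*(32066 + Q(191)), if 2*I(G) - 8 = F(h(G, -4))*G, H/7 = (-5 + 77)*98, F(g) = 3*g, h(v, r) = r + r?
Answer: 3215676864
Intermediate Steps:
h(v, r) = 2*r
Q(s) = s²
H = 49392 (H = 7*((-5 + 77)*98) = 7*(72*98) = 7*7056 = 49392)
I(G) = 4 - 12*G (I(G) = 4 + ((3*(2*(-4)))*G)/2 = 4 + ((3*(-8))*G)/2 = 4 + (-24*G)/2 = 4 - 12*G)
(I(207) + H)*(32066 + Q(191)) = ((4 - 12*207) + 49392)*(32066 + 191²) = ((4 - 2484) + 49392)*(32066 + 36481) = (-2480 + 49392)*68547 = 46912*68547 = 3215676864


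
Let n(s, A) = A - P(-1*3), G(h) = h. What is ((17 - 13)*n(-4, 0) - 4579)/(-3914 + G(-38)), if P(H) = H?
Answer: 4567/3952 ≈ 1.1556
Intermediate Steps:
n(s, A) = 3 + A (n(s, A) = A - (-1)*3 = A - 1*(-3) = A + 3 = 3 + A)
((17 - 13)*n(-4, 0) - 4579)/(-3914 + G(-38)) = ((17 - 13)*(3 + 0) - 4579)/(-3914 - 38) = (4*3 - 4579)/(-3952) = (12 - 4579)*(-1/3952) = -4567*(-1/3952) = 4567/3952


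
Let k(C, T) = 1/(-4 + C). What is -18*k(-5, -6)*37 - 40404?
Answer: -40330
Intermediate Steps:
-18*k(-5, -6)*37 - 40404 = -18/(-4 - 5)*37 - 40404 = -18/(-9)*37 - 40404 = -18*(-⅑)*37 - 40404 = 2*37 - 40404 = 74 - 40404 = -40330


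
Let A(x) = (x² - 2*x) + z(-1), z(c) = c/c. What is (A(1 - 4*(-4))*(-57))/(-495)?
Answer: 4864/165 ≈ 29.479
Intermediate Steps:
z(c) = 1
A(x) = 1 + x² - 2*x (A(x) = (x² - 2*x) + 1 = 1 + x² - 2*x)
(A(1 - 4*(-4))*(-57))/(-495) = ((1 + (1 - 4*(-4))² - 2*(1 - 4*(-4)))*(-57))/(-495) = ((1 + (1 + 16)² - 2*(1 + 16))*(-57))*(-1/495) = ((1 + 17² - 2*17)*(-57))*(-1/495) = ((1 + 289 - 34)*(-57))*(-1/495) = (256*(-57))*(-1/495) = -14592*(-1/495) = 4864/165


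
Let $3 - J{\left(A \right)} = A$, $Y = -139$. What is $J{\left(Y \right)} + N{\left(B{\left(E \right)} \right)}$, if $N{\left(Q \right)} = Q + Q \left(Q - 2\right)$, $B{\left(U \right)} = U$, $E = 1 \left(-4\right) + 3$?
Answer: $144$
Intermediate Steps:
$J{\left(A \right)} = 3 - A$
$E = -1$ ($E = -4 + 3 = -1$)
$N{\left(Q \right)} = Q + Q \left(-2 + Q\right)$
$J{\left(Y \right)} + N{\left(B{\left(E \right)} \right)} = \left(3 - -139\right) - \left(-1 - 1\right) = \left(3 + 139\right) - -2 = 142 + 2 = 144$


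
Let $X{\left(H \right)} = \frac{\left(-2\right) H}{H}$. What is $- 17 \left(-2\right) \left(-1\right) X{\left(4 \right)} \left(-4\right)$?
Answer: $-272$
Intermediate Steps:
$X{\left(H \right)} = -2$
$- 17 \left(-2\right) \left(-1\right) X{\left(4 \right)} \left(-4\right) = - 17 \left(-2\right) \left(-1\right) \left(-2\right) \left(-4\right) = - 17 \cdot 2 \left(-2\right) \left(-4\right) = \left(-17\right) \left(-4\right) \left(-4\right) = 68 \left(-4\right) = -272$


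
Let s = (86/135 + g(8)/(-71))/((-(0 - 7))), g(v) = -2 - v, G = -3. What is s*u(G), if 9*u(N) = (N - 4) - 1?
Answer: -59648/603855 ≈ -0.098779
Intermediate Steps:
u(N) = -5/9 + N/9 (u(N) = ((N - 4) - 1)/9 = ((-4 + N) - 1)/9 = (-5 + N)/9 = -5/9 + N/9)
s = 7456/67095 (s = (86/135 + (-2 - 1*8)/(-71))/((-(0 - 7))) = (86*(1/135) + (-2 - 8)*(-1/71))/((-1*(-7))) = (86/135 - 10*(-1/71))/7 = (86/135 + 10/71)*(⅐) = (7456/9585)*(⅐) = 7456/67095 ≈ 0.11113)
s*u(G) = 7456*(-5/9 + (⅑)*(-3))/67095 = 7456*(-5/9 - ⅓)/67095 = (7456/67095)*(-8/9) = -59648/603855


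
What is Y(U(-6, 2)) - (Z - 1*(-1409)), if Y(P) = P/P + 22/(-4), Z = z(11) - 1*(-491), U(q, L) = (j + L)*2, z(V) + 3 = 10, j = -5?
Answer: -3823/2 ≈ -1911.5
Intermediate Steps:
z(V) = 7 (z(V) = -3 + 10 = 7)
U(q, L) = -10 + 2*L (U(q, L) = (-5 + L)*2 = -10 + 2*L)
Z = 498 (Z = 7 - 1*(-491) = 7 + 491 = 498)
Y(P) = -9/2 (Y(P) = 1 + 22*(-¼) = 1 - 11/2 = -9/2)
Y(U(-6, 2)) - (Z - 1*(-1409)) = -9/2 - (498 - 1*(-1409)) = -9/2 - (498 + 1409) = -9/2 - 1*1907 = -9/2 - 1907 = -3823/2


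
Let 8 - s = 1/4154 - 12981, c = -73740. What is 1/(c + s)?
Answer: -4154/252359655 ≈ -1.6461e-5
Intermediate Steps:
s = 53956305/4154 (s = 8 - (1/4154 - 12981) = 8 - 1*(-53923073/4154) = 8 + 53923073/4154 = 53956305/4154 ≈ 12989.)
1/(c + s) = 1/(-73740 + 53956305/4154) = 1/(-252359655/4154) = -4154/252359655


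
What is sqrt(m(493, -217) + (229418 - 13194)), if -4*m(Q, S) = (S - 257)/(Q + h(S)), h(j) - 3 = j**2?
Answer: sqrt(1958411906628890)/95170 ≈ 465.00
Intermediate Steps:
h(j) = 3 + j**2
m(Q, S) = -(-257 + S)/(4*(3 + Q + S**2)) (m(Q, S) = -(S - 257)/(4*(Q + (3 + S**2))) = -(-257 + S)/(4*(3 + Q + S**2)))
sqrt(m(493, -217) + (229418 - 13194)) = sqrt((257 - 1*(-217))/(4*(3 + 493 + (-217)**2)) + (229418 - 13194)) = sqrt((257 + 217)/(4*(3 + 493 + 47089)) + 216224) = sqrt((1/4)*474/47585 + 216224) = sqrt((1/4)*(1/47585)*474 + 216224) = sqrt(237/95170 + 216224) = sqrt(20578038317/95170) = sqrt(1958411906628890)/95170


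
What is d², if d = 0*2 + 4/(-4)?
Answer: 1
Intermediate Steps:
d = -1 (d = 0 + 4*(-¼) = 0 - 1 = -1)
d² = (-1)² = 1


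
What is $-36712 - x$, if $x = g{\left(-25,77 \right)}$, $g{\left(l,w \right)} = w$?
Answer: $-36789$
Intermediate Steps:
$x = 77$
$-36712 - x = -36712 - 77 = -36789$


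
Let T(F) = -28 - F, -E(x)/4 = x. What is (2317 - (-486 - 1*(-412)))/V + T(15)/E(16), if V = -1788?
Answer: -6345/9536 ≈ -0.66537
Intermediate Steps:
E(x) = -4*x
(2317 - (-486 - 1*(-412)))/V + T(15)/E(16) = (2317 - (-486 - 1*(-412)))/(-1788) + (-28 - 1*15)/((-4*16)) = (2317 - (-486 + 412))*(-1/1788) + (-28 - 15)/(-64) = (2317 - 1*(-74))*(-1/1788) - 43*(-1/64) = (2317 + 74)*(-1/1788) + 43/64 = 2391*(-1/1788) + 43/64 = -797/596 + 43/64 = -6345/9536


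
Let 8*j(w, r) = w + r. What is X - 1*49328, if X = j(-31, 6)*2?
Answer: -197337/4 ≈ -49334.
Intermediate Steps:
j(w, r) = r/8 + w/8 (j(w, r) = (w + r)/8 = (r + w)/8 = r/8 + w/8)
X = -25/4 (X = ((1/8)*6 + (1/8)*(-31))*2 = (3/4 - 31/8)*2 = -25/8*2 = -25/4 ≈ -6.2500)
X - 1*49328 = -25/4 - 1*49328 = -25/4 - 49328 = -197337/4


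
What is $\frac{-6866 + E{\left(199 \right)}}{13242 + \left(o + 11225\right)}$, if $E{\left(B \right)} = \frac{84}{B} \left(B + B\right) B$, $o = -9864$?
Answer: $\frac{26566}{14603} \approx 1.8192$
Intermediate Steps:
$E{\left(B \right)} = 168 B$ ($E{\left(B \right)} = \frac{84}{B} 2 B B = 168 B$)
$\frac{-6866 + E{\left(199 \right)}}{13242 + \left(o + 11225\right)} = \frac{-6866 + 168 \cdot 199}{13242 + \left(-9864 + 11225\right)} = \frac{-6866 + 33432}{13242 + 1361} = \frac{26566}{14603}$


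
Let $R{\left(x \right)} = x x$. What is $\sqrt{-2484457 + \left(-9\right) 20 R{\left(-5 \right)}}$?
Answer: $i \sqrt{2488957} \approx 1577.6 i$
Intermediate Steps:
$R{\left(x \right)} = x^{2}$
$\sqrt{-2484457 + \left(-9\right) 20 R{\left(-5 \right)}} = \sqrt{-2484457 + \left(-9\right) 20 \left(-5\right)^{2}} = \sqrt{-2484457 - 4500} = \sqrt{-2488957} = i \sqrt{2488957}$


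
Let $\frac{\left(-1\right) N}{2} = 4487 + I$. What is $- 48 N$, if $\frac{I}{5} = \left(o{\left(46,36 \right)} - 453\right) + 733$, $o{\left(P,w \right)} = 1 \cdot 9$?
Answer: $569472$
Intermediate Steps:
$o{\left(P,w \right)} = 9$
$I = 1445$ ($I = 5 \left(\left(9 - 453\right) + 733\right) = 5 \left(-444 + 733\right) = 5 \cdot 289 = 1445$)
$N = -11864$ ($N = - 2 \left(4487 + 1445\right) = \left(-2\right) 5932 = -11864$)
$- 48 N = \left(-48\right) \left(-11864\right) = 569472$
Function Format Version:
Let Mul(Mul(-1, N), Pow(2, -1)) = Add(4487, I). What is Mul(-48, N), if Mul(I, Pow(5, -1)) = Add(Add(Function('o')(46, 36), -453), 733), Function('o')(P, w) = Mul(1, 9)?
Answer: 569472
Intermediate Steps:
Function('o')(P, w) = 9
I = 1445 (I = Mul(5, Add(Add(9, -453), 733)) = Mul(5, Add(-444, 733)) = Mul(5, 289) = 1445)
N = -11864 (N = Mul(-2, Add(4487, 1445)) = Mul(-2, 5932) = -11864)
Mul(-48, N) = Mul(-48, -11864) = 569472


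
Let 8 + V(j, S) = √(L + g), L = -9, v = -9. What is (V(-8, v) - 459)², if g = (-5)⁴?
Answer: 218705 - 1868*√154 ≈ 1.9552e+5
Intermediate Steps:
g = 625
V(j, S) = -8 + 2*√154 (V(j, S) = -8 + √(-9 + 625) = -8 + √616 = -8 + 2*√154)
(V(-8, v) - 459)² = ((-8 + 2*√154) - 459)² = (-467 + 2*√154)²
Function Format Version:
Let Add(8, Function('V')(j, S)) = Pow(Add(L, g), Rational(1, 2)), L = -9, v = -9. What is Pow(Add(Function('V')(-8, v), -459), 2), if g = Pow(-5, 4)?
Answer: Add(218705, Mul(-1868, Pow(154, Rational(1, 2)))) ≈ 1.9552e+5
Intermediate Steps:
g = 625
Function('V')(j, S) = Add(-8, Mul(2, Pow(154, Rational(1, 2)))) (Function('V')(j, S) = Add(-8, Pow(Add(-9, 625), Rational(1, 2))) = Add(-8, Pow(616, Rational(1, 2))) = Add(-8, Mul(2, Pow(154, Rational(1, 2)))))
Pow(Add(Function('V')(-8, v), -459), 2) = Pow(Add(Add(-8, Mul(2, Pow(154, Rational(1, 2)))), -459), 2) = Pow(Add(-467, Mul(2, Pow(154, Rational(1, 2)))), 2)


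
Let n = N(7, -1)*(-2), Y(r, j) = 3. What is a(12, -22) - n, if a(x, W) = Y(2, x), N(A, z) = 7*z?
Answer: -11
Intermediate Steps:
a(x, W) = 3
n = 14 (n = (7*(-1))*(-2) = -7*(-2) = 14)
a(12, -22) - n = 3 - 1*14 = 3 - 14 = -11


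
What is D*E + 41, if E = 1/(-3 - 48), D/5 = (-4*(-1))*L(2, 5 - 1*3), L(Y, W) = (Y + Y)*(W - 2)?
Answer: 41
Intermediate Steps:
L(Y, W) = 2*Y*(-2 + W) (L(Y, W) = (2*Y)*(-2 + W) = 2*Y*(-2 + W))
D = 0 (D = 5*((-4*(-1))*(2*2*(-2 + (5 - 1*3)))) = 5*(4*(2*2*(-2 + (5 - 3)))) = 5*(4*(2*2*(-2 + 2))) = 5*(4*(2*2*0)) = 5*(4*0) = 5*0 = 0)
E = -1/51 (E = 1/(-51) = -1/51 ≈ -0.019608)
D*E + 41 = 0*(-1/51) + 41 = 0 + 41 = 41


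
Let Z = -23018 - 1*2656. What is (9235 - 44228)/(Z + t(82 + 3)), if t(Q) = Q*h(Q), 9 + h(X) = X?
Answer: 34993/19214 ≈ 1.8212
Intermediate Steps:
Z = -25674 (Z = -23018 - 2656 = -25674)
h(X) = -9 + X
t(Q) = Q*(-9 + Q)
(9235 - 44228)/(Z + t(82 + 3)) = (9235 - 44228)/(-25674 + (82 + 3)*(-9 + (82 + 3))) = -34993/(-25674 + 85*(-9 + 85)) = -34993/(-25674 + 85*76) = -34993/(-25674 + 6460) = -34993/(-19214) = -34993*(-1/19214) = 34993/19214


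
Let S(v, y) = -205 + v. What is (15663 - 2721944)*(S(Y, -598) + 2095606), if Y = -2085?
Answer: -5665101317796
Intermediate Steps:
(15663 - 2721944)*(S(Y, -598) + 2095606) = (15663 - 2721944)*((-205 - 2085) + 2095606) = -2706281*(-2290 + 2095606) = -2706281*2093316 = -5665101317796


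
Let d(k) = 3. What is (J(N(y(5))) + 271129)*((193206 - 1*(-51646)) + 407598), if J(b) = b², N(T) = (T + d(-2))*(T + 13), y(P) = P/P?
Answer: 178944199250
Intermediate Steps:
y(P) = 1
N(T) = (3 + T)*(13 + T) (N(T) = (T + 3)*(T + 13) = (3 + T)*(13 + T))
(J(N(y(5))) + 271129)*((193206 - 1*(-51646)) + 407598) = ((39 + 1² + 16*1)² + 271129)*((193206 - 1*(-51646)) + 407598) = ((39 + 1 + 16)² + 271129)*((193206 + 51646) + 407598) = (56² + 271129)*(244852 + 407598) = (3136 + 271129)*652450 = 274265*652450 = 178944199250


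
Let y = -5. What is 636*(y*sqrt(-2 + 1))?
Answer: -3180*I ≈ -3180.0*I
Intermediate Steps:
636*(y*sqrt(-2 + 1)) = 636*(-5*sqrt(-2 + 1)) = 636*(-5*I) = -3180*I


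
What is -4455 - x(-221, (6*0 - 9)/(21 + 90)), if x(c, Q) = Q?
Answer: -164832/37 ≈ -4454.9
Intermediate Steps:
-4455 - x(-221, (6*0 - 9)/(21 + 90)) = -4455 - (6*0 - 9)/(21 + 90) = -4455 - (0 - 9)/111 = -4455 - (-9)/111 = -4455 - 1*(-3/37) = -4455 + 3/37 = -164832/37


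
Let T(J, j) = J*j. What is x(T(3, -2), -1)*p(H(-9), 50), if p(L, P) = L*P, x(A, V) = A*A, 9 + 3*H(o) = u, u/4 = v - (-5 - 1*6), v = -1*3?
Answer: 13800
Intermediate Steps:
v = -3
u = 32 (u = 4*(-3 - (-5 - 1*6)) = 4*(-3 - (-5 - 6)) = 4*(-3 - 1*(-11)) = 4*(-3 + 11) = 4*8 = 32)
H(o) = 23/3 (H(o) = -3 + (1/3)*32 = -3 + 32/3 = 23/3)
x(A, V) = A**2
x(T(3, -2), -1)*p(H(-9), 50) = (3*(-2))**2*((23/3)*50) = (-6)**2*(1150/3) = 36*(1150/3) = 13800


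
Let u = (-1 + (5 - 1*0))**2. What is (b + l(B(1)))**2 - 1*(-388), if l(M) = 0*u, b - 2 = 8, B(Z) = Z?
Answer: 488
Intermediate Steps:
b = 10 (b = 2 + 8 = 10)
u = 16 (u = (-1 + (5 + 0))**2 = (-1 + 5)**2 = 4**2 = 16)
l(M) = 0 (l(M) = 0*16 = 0)
(b + l(B(1)))**2 - 1*(-388) = (10 + 0)**2 - 1*(-388) = 10**2 + 388 = 100 + 388 = 488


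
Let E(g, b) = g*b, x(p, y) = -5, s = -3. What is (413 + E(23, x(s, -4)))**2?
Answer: 88804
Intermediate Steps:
E(g, b) = b*g
(413 + E(23, x(s, -4)))**2 = (413 - 5*23)**2 = (413 - 115)**2 = 298**2 = 88804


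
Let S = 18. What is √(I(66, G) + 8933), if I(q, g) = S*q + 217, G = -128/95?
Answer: √10338 ≈ 101.68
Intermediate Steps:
G = -128/95 (G = -128*1/95 = -128/95 ≈ -1.3474)
I(q, g) = 217 + 18*q (I(q, g) = 18*q + 217 = 217 + 18*q)
√(I(66, G) + 8933) = √((217 + 18*66) + 8933) = √((217 + 1188) + 8933) = √(1405 + 8933) = √10338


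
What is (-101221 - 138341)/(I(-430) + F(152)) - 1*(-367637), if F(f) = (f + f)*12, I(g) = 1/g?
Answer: 576586724383/1568639 ≈ 3.6757e+5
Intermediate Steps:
F(f) = 24*f (F(f) = (2*f)*12 = 24*f)
(-101221 - 138341)/(I(-430) + F(152)) - 1*(-367637) = (-101221 - 138341)/(1/(-430) + 24*152) - 1*(-367637) = -239562/(-1/430 + 3648) + 367637 = -239562/1568639/430 + 367637 = -239562*430/1568639 + 367637 = -103011660/1568639 + 367637 = 576586724383/1568639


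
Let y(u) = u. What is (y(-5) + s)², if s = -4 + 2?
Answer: 49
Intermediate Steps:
s = -2
(y(-5) + s)² = (-5 - 2)² = (-7)² = 49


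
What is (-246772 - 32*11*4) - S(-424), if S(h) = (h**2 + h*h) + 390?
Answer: -608122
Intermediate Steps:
S(h) = 390 + 2*h**2 (S(h) = (h**2 + h**2) + 390 = 2*h**2 + 390 = 390 + 2*h**2)
(-246772 - 32*11*4) - S(-424) = (-246772 - 32*11*4) - (390 + 2*(-424)**2) = (-246772 - 352*4) - (390 + 2*179776) = (-246772 - 1*1408) - (390 + 359552) = (-246772 - 1408) - 1*359942 = -248180 - 359942 = -608122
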